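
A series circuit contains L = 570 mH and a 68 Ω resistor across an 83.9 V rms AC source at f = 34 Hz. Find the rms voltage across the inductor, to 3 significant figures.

ω = 2πf = 213.6 rad/s
X_L = ωL = 122 Ω
Z = 68.0 + j122 Ω
|Z| = √(68.0² + 122²) = 139 Ω
I = V/|Z| = 602 mA
V_L = I·|Z_L| = 0.602 × 122 = 73.3 V

73.3 V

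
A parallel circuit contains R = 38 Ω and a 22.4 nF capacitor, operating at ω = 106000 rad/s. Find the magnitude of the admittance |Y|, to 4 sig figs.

X_C = 1/(ωC) = 421.2 Ω
Parallel: admittances add. Y = 1/R + jωC
Y = (0.02632 + j0.002374) S
|Y| = 0.02642 S → |Z| = 1/|Y| = 37.85 Ω, ∠Z = −∠Y = -5.156°

26.42 mS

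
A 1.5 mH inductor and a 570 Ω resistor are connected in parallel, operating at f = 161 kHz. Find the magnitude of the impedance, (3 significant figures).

534 Ω

ω = 2πf = 1.012e+06 rad/s
X_L = ωL = 1520 Ω
Parallel: admittances add. Y = 1/R + 1/(jωL)
Y = (0.00175 − j0.000659) S
|Y| = 0.00187 S → |Z| = 1/|Y| = 534 Ω, ∠Z = −∠Y = 20.6°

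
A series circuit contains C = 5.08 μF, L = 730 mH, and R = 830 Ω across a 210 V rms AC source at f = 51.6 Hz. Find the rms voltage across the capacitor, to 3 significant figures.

140 V

ω = 2πf = 324.2 rad/s
X_L = ωL = 237 Ω
X_C = 1/(ωC) = 607 Ω
Net reactance X = X_L − X_C = -370 Ω
Z = 830 − j370 Ω
|Z| = √(830² + 370²) = 909 Ω
I = V/|Z| = 231 mA
V_C = I·|Z_C| = 0.231 × 607 = 140 V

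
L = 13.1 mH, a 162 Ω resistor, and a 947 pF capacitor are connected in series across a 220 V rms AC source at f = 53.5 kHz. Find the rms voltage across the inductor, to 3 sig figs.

761 V

ω = 2πf = 336200 rad/s
X_L = ωL = 4400 Ω
X_C = 1/(ωC) = 3140 Ω
Net reactance X = X_L − X_C = 1260 Ω
Z = 162 + j1260 Ω
|Z| = √(162² + 1260²) = 1270 Ω
I = V/|Z| = 173 mA
V_L = I·|Z_L| = 0.173 × 4400 = 761 V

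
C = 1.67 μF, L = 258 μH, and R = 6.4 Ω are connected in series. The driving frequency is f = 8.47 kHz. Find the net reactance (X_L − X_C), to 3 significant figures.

2.48 Ω

ω = 2πf = 53220 rad/s
X_L = ωL = 13.7 Ω
X_C = 1/(ωC) = 11.3 Ω
X = 13.7 − 11.3 = 2.48 Ω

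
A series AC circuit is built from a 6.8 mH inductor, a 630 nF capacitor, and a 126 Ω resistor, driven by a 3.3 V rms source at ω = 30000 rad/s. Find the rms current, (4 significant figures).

X_L = ωL = 204.0 Ω
X_C = 1/(ωC) = 52.91 Ω
Net reactance X = X_L − X_C = 151.1 Ω
Z = 126.0 + j151.1 Ω
|Z| = √(126.0² + 151.1²) = 196.7 Ω
I = V/|Z| = 3.3/196.7 = 16.77 mA

16.77 mA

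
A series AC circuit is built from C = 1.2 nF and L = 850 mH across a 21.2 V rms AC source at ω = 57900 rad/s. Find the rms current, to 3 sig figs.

X_L = ωL = 49200 Ω
X_C = 1/(ωC) = 14400 Ω
Net reactance X = X_L − X_C = 34800 Ω
Z = j34800 Ω
|Z| = √(0² + 34800²) = 34800 Ω
I = V/|Z| = 21.2/34800 = 609 μA

609 μA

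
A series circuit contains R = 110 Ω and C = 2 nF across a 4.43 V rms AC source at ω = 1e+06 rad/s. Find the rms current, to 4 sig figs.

8.653 mA

X_C = 1/(ωC) = 500.0 Ω
Z = 110.0 − j500.0 Ω
|Z| = √(110.0² + 500.0²) = 512.0 Ω
I = V/|Z| = 4.43/512.0 = 8.653 mA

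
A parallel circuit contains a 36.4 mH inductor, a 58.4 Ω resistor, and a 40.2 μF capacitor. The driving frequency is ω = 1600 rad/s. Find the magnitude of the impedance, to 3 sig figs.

19.9 Ω

X_L = ωL = 58.2 Ω
X_C = 1/(ωC) = 15.5 Ω
Parallel: admittances add. Y = 1/R + 1/(jωL) + jωC
Y = (0.0171 + j0.0471) S
|Y| = 0.0502 S → |Z| = 1/|Y| = 19.9 Ω, ∠Z = −∠Y = -70.0°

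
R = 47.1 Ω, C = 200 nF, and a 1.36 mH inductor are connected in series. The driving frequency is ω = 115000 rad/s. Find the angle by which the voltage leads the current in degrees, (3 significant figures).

X_L = ωL = 156 Ω
X_C = 1/(ωC) = 43.5 Ω
Net reactance X = X_L − X_C = 113 Ω
Z = 47.1 + j113 Ω
|Z| = √(47.1² + 113²) = 122 Ω
∠Z = arctan(113/47.1) = 67.4°

67.4°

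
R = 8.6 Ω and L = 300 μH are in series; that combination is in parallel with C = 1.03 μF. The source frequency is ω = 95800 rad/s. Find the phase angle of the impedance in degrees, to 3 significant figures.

-81.9°

X_L = ωL = 28.7 Ω
X_C = 1/(ωC) = 10.1 Ω
Branch 1 (R+jX_L): Z₁ = 8.60 + j28.7 Ω, |Z₁| = 30.0 Ω
Branch 2 (−jX_C): Z₂ = −j10.1 Ω
Parallel: Z = Z₁Z₂/(Z₁+Z₂), |Z| = 14.8 Ω, ∠Z = -81.9°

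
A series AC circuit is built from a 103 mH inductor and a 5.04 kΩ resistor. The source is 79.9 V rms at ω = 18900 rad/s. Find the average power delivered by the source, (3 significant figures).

1.10 W

X_L = ωL = 1950 Ω
Z = 5040 + j1950 Ω
|Z| = √(5040² + 1950²) = 5400 Ω
∠Z = arctan(1950/5040) = 21.1°
I = V/|Z| = 14.8 mA
P = VI cos φ = 79.9 × 0.0148 × cos(21.1°) = 1.10 W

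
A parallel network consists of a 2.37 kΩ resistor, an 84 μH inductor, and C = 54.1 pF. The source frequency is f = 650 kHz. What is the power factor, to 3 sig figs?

0.155

ω = 2πf = 4.084e+06 rad/s
X_L = ωL = 343 Ω
X_C = 1/(ωC) = 4530 Ω
Parallel: admittances add. Y = 1/R + 1/(jωL) + jωC
Y = (0.000422 − j0.00269) S
|Y| = 0.00273 S → |Z| = 1/|Y| = 367 Ω, ∠Z = −∠Y = 81.1°
cos φ = cos(81.1°) = 0.155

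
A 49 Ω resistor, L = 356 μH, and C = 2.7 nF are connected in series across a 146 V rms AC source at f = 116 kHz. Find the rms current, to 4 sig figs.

576.0 mA

ω = 2πf = 728800 rad/s
X_L = ωL = 259.5 Ω
X_C = 1/(ωC) = 508.2 Ω
Net reactance X = X_L − X_C = -248.7 Ω
Z = 49.00 − j248.7 Ω
|Z| = √(49.00² + 248.7²) = 253.5 Ω
I = V/|Z| = 146/253.5 = 576.0 mA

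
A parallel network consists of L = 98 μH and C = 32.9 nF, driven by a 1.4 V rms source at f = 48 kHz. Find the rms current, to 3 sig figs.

33.5 mA

ω = 2πf = 301600 rad/s
X_L = ωL = 29.6 Ω
X_C = 1/(ωC) = 101 Ω
Parallel: admittances add. Y = 1/(jωL) + jωC
Y = (0 − j0.0239) S
|Y| = 0.0239 S → |Z| = 1/|Y| = 41.8 Ω, ∠Z = −∠Y = 90.0°
I = V/|Z| = 1.4/41.8 = 33.5 mA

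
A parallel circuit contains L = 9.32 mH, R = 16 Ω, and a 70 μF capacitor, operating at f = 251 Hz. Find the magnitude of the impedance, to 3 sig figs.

13.2 Ω

ω = 2πf = 1577 rad/s
X_L = ωL = 14.7 Ω
X_C = 1/(ωC) = 9.06 Ω
Parallel: admittances add. Y = 1/R + 1/(jωL) + jωC
Y = (0.0625 + j0.0424) S
|Y| = 0.0755 S → |Z| = 1/|Y| = 13.2 Ω, ∠Z = −∠Y = -34.1°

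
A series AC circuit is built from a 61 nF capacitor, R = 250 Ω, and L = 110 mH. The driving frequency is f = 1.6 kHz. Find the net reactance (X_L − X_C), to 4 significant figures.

-524.8 Ω

ω = 2πf = 10050 rad/s
X_L = ωL = 1106 Ω
X_C = 1/(ωC) = 1631 Ω
X = 1106 − 1631 = -524.8 Ω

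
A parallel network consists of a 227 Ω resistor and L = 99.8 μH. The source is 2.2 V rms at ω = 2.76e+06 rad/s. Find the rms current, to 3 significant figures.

X_L = ωL = 275 Ω
Parallel: admittances add. Y = 1/R + 1/(jωL)
Y = (0.00441 − j0.00363) S
|Y| = 0.00571 S → |Z| = 1/|Y| = 175 Ω, ∠Z = −∠Y = 39.5°
I = V/|Z| = 2.2/175 = 12.6 mA

12.6 mA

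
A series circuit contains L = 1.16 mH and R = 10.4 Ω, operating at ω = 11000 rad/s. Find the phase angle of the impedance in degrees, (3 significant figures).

X_L = ωL = 12.8 Ω
Z = 10.4 + j12.8 Ω
|Z| = √(10.4² + 12.8²) = 16.5 Ω
∠Z = arctan(12.8/10.4) = 50.8°

50.8°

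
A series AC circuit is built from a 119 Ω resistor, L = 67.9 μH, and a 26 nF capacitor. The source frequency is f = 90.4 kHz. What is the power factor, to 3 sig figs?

ω = 2πf = 568000 rad/s
X_L = ωL = 38.6 Ω
X_C = 1/(ωC) = 67.7 Ω
Net reactance X = X_L − X_C = -29.1 Ω
Z = 119 − j29.1 Ω
|Z| = √(119² + 29.1²) = 123 Ω
∠Z = arctan(-29.1/119) = -13.8°
cos φ = cos(-13.8°) = 0.971

0.971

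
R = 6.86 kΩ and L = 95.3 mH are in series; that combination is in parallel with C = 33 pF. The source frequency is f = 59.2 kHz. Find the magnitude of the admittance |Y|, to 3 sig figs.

ω = 2πf = 372000 rad/s
X_L = ωL = 35400 Ω
X_C = 1/(ωC) = 81500 Ω
Branch 1 (R+jX_L): Z₁ = 6860 + j35400 Ω, |Z₁| = 36100 Ω
Branch 2 (−jX_C): Z₂ = −j81500 Ω
Parallel: Z = Z₁Z₂/(Z₁+Z₂), |Z| = 63200 Ω, ∠Z = 70.6°
|Y| = 1/|Z| = 15.8 μS

15.8 μS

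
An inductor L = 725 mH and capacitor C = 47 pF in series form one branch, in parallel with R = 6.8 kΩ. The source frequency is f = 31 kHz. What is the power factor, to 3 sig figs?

0.978

ω = 2πf = 194800 rad/s
X_L = ωL = 141000 Ω
X_C = 1/(ωC) = 109000 Ω
Branch 1: Z₁ = R = 6800 Ω
Branch 2 (series LC): Z₂ = j(X_L − X_C) = j32000 Ω
Parallel: Z = Z₁Z₂/(Z₁+Z₂), |Z| = 6650 Ω, ∠Z = 12.0°
cos φ = cos(12.0°) = 0.978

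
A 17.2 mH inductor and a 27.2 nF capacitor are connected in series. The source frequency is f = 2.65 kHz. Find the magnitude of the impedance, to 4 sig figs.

1922 Ω

ω = 2πf = 16650 rad/s
X_L = ωL = 286.4 Ω
X_C = 1/(ωC) = 2208 Ω
Net reactance X = X_L − X_C = -1922 Ω
Z = − j1922 Ω
|Z| = √(0² + 1922²) = 1922 Ω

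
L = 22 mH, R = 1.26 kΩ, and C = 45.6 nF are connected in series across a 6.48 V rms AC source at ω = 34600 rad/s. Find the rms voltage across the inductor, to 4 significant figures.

3.895 V

X_L = ωL = 761.2 Ω
X_C = 1/(ωC) = 633.8 Ω
Net reactance X = X_L − X_C = 127.4 Ω
Z = 1260 + j127.4 Ω
|Z| = √(1260² + 127.4²) = 1266 Ω
I = V/|Z| = 5.117 mA
V_L = I·|Z_L| = 0.005117 × 761.2 = 3.895 V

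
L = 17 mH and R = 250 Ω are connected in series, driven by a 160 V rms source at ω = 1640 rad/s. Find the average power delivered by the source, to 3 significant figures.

101 W

X_L = ωL = 27.9 Ω
Z = 250 + j27.9 Ω
|Z| = √(250² + 27.9²) = 252 Ω
∠Z = arctan(27.9/250) = 6.36°
I = V/|Z| = 636 mA
P = VI cos φ = 160 × 0.636 × cos(6.36°) = 101 W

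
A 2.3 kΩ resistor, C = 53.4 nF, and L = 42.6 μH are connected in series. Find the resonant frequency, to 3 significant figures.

106 kHz

ω₀ = 1/√(LC) = 1/√(4.26e-05 × 5.34e-08) = 663000 rad/s
f₀ = ω₀/(2π) = 106 kHz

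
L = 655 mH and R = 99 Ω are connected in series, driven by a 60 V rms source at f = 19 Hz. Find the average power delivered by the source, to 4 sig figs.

22.39 W

ω = 2πf = 119.4 rad/s
X_L = ωL = 78.19 Ω
Z = 99.00 + j78.19 Ω
|Z| = √(99.00² + 78.19²) = 126.2 Ω
∠Z = arctan(78.19/99.00) = 38.30°
I = V/|Z| = 475.6 mA
P = VI cos φ = 60 × 0.4756 × cos(38.30°) = 22.39 W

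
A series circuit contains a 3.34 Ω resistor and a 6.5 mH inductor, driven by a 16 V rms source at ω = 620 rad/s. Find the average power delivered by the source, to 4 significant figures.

X_L = ωL = 4.030 Ω
Z = 3.340 + j4.030 Ω
|Z| = √(3.340² + 4.030²) = 5.234 Ω
∠Z = arctan(4.030/3.340) = 50.35°
I = V/|Z| = 3.057 A
P = VI cos φ = 16 × 3.057 × cos(50.35°) = 31.21 W

31.21 W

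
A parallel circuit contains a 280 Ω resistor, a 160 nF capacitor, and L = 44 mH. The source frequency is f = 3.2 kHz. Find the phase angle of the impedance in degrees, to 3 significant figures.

ω = 2πf = 20110 rad/s
X_L = ωL = 885 Ω
X_C = 1/(ωC) = 311 Ω
Parallel: admittances add. Y = 1/R + 1/(jωL) + jωC
Y = (0.00357 + j0.00209) S
|Y| = 0.00414 S → |Z| = 1/|Y| = 242 Ω, ∠Z = −∠Y = -30.3°

-30.3°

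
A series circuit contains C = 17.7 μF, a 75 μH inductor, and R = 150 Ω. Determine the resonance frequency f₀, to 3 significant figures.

ω₀ = 1/√(LC) = 1/√(7.5e-05 × 1.77e-05) = 27450 rad/s
f₀ = ω₀/(2π) = 4.37 kHz

4.37 kHz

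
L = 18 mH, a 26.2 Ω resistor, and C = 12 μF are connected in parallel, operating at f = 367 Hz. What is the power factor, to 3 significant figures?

0.996

ω = 2πf = 2306 rad/s
X_L = ωL = 41.5 Ω
X_C = 1/(ωC) = 36.1 Ω
Parallel: admittances add. Y = 1/R + 1/(jωL) + jωC
Y = (0.0382 + j0.00358) S
|Y| = 0.0383 S → |Z| = 1/|Y| = 26.1 Ω, ∠Z = −∠Y = -5.36°
cos φ = cos(-5.36°) = 0.996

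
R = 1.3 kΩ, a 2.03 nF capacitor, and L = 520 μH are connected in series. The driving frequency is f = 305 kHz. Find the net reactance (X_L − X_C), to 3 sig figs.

ω = 2πf = 1.916e+06 rad/s
X_L = ωL = 997 Ω
X_C = 1/(ωC) = 257 Ω
X = 997 − 257 = 739 Ω

739 Ω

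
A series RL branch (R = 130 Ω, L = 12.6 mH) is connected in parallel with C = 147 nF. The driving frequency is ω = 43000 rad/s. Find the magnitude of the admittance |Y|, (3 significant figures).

X_L = ωL = 542 Ω
X_C = 1/(ωC) = 158 Ω
Branch 1 (R+jX_L): Z₁ = 130 + j542 Ω, |Z₁| = 557 Ω
Branch 2 (−jX_C): Z₂ = −j158 Ω
Parallel: Z = Z₁Z₂/(Z₁+Z₂), |Z| = 218 Ω, ∠Z = -84.8°
|Y| = 1/|Z| = 4.59 mS

4.59 mS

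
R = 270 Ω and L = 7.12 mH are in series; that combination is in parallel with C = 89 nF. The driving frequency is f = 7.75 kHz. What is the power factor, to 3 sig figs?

0.482

ω = 2πf = 48690 rad/s
X_L = ωL = 347 Ω
X_C = 1/(ωC) = 231 Ω
Branch 1 (R+jX_L): Z₁ = 270 + j347 Ω, |Z₁| = 439 Ω
Branch 2 (−jX_C): Z₂ = −j231 Ω
Parallel: Z = Z₁Z₂/(Z₁+Z₂), |Z| = 345 Ω, ∠Z = -61.2°
cos φ = cos(-61.2°) = 0.482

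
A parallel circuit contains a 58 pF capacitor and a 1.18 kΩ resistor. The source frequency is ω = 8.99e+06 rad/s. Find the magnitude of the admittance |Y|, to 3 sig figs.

X_C = 1/(ωC) = 1920 Ω
Parallel: admittances add. Y = 1/R + jωC
Y = (0.000847 + j0.000521) S
|Y| = 0.000995 S → |Z| = 1/|Y| = 1010 Ω, ∠Z = −∠Y = -31.6°

995 μS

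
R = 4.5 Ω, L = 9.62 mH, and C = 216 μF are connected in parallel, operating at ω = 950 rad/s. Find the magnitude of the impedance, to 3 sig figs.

X_L = ωL = 9.14 Ω
X_C = 1/(ωC) = 4.87 Ω
Parallel: admittances add. Y = 1/R + 1/(jωL) + jωC
Y = (0.222 + j0.0958) S
|Y| = 0.242 S → |Z| = 1/|Y| = 4.13 Ω, ∠Z = −∠Y = -23.3°

4.13 Ω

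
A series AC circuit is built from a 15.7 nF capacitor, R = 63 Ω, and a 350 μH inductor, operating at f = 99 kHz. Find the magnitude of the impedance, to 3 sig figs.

131 Ω

ω = 2πf = 622000 rad/s
X_L = ωL = 218 Ω
X_C = 1/(ωC) = 102 Ω
Net reactance X = X_L − X_C = 115 Ω
Z = 63.0 + j115 Ω
|Z| = √(63.0² + 115²) = 131 Ω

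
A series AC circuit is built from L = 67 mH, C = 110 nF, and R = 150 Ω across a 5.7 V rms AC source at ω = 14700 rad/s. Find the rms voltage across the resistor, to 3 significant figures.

2.16 V

X_L = ωL = 985 Ω
X_C = 1/(ωC) = 618 Ω
Net reactance X = X_L − X_C = 366 Ω
Z = 150 + j366 Ω
|Z| = √(150² + 366²) = 396 Ω
I = V/|Z| = 14.4 mA
V_R = I·|Z_R| = 0.0144 × 150 = 2.16 V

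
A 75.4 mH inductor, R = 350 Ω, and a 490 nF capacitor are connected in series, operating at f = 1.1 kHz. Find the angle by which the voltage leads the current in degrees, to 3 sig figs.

32.8°

ω = 2πf = 6912 rad/s
X_L = ωL = 521 Ω
X_C = 1/(ωC) = 295 Ω
Net reactance X = X_L − X_C = 226 Ω
Z = 350 + j226 Ω
|Z| = √(350² + 226²) = 417 Ω
∠Z = arctan(226/350) = 32.8°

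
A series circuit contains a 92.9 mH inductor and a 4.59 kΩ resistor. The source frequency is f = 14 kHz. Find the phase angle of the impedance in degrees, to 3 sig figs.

ω = 2πf = 87960 rad/s
X_L = ωL = 8170 Ω
Z = 4590 + j8170 Ω
|Z| = √(4590² + 8170²) = 9370 Ω
∠Z = arctan(8170/4590) = 60.7°

60.7°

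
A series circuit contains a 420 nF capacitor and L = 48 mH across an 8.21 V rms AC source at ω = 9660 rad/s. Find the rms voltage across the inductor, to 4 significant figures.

17.53 V

X_L = ωL = 463.7 Ω
X_C = 1/(ωC) = 246.5 Ω
Net reactance X = X_L − X_C = 217.2 Ω
Z = j217.2 Ω
|Z| = √(0² + 217.2²) = 217.2 Ω
I = V/|Z| = 37.80 mA
V_L = I·|Z_L| = 0.03780 × 463.7 = 17.53 V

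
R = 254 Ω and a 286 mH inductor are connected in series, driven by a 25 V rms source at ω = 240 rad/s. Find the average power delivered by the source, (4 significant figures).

X_L = ωL = 68.64 Ω
Z = 254.0 + j68.64 Ω
|Z| = √(254.0² + 68.64²) = 263.1 Ω
∠Z = arctan(68.64/254.0) = 15.12°
I = V/|Z| = 95.02 mA
P = VI cos φ = 25 × 0.09502 × cos(15.12°) = 2.293 W

2.293 W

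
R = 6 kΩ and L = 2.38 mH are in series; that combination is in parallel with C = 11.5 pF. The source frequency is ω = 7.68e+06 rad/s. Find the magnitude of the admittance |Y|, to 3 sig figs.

X_L = ωL = 18300 Ω
X_C = 1/(ωC) = 11300 Ω
Branch 1 (R+jX_L): Z₁ = 6000 + j18300 Ω, |Z₁| = 19200 Ω
Branch 2 (−jX_C): Z₂ = −j11300 Ω
Parallel: Z = Z₁Z₂/(Z₁+Z₂), |Z| = 23700 Ω, ∠Z = -67.4°
|Y| = 1/|Z| = 42.2 μS

42.2 μS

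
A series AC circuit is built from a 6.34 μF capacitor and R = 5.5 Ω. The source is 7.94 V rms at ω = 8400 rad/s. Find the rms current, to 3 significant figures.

X_C = 1/(ωC) = 18.8 Ω
Z = 5.50 − j18.8 Ω
|Z| = √(5.50² + 18.8²) = 19.6 Ω
I = V/|Z| = 7.94/19.6 = 406 mA

406 mA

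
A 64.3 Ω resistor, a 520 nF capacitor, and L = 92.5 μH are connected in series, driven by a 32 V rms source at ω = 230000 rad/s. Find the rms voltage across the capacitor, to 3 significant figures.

X_L = ωL = 21.3 Ω
X_C = 1/(ωC) = 8.36 Ω
Net reactance X = X_L − X_C = 12.9 Ω
Z = 64.3 + j12.9 Ω
|Z| = √(64.3² + 12.9²) = 65.6 Ω
I = V/|Z| = 488 mA
V_C = I·|Z_C| = 0.488 × 8.36 = 4.08 V

4.08 V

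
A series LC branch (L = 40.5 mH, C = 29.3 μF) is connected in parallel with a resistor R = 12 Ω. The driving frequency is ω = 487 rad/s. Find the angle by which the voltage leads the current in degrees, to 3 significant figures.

-13.4°

X_L = ωL = 19.7 Ω
X_C = 1/(ωC) = 70.1 Ω
Branch 1: Z₁ = R = 12.0 Ω
Branch 2 (series LC): Z₂ = j(X_L − X_C) = −j50.4 Ω
Parallel: Z = Z₁Z₂/(Z₁+Z₂), |Z| = 11.7 Ω, ∠Z = -13.4°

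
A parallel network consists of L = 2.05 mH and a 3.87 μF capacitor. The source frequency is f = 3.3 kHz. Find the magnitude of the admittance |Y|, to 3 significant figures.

ω = 2πf = 20730 rad/s
X_L = ωL = 42.5 Ω
X_C = 1/(ωC) = 12.5 Ω
Parallel: admittances add. Y = 1/(jωL) + jωC
Y = (0 + j0.0567) S
|Y| = 0.0567 S → |Z| = 1/|Y| = 17.6 Ω, ∠Z = −∠Y = -90.0°

56.7 mS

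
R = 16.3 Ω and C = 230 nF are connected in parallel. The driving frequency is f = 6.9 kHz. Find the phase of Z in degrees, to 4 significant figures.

-9.232°

ω = 2πf = 43350 rad/s
X_C = 1/(ωC) = 100.3 Ω
Parallel: admittances add. Y = 1/R + jωC
Y = (0.06135 + j0.009971) S
|Y| = 0.06215 S → |Z| = 1/|Y| = 16.09 Ω, ∠Z = −∠Y = -9.232°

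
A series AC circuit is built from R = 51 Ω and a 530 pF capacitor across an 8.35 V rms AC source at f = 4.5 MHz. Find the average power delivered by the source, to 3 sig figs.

ω = 2πf = 2.827e+07 rad/s
X_C = 1/(ωC) = 66.7 Ω
Z = 51.0 − j66.7 Ω
|Z| = √(51.0² + 66.7²) = 84.0 Ω
∠Z = arctan(-66.7/51.0) = -52.6°
I = V/|Z| = 99.4 mA
P = VI cos φ = 8.35 × 0.0994 × cos(-52.6°) = 504 mW

504 mW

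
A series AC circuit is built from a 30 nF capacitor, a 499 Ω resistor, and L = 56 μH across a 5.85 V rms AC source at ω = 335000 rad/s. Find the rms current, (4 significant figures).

X_L = ωL = 18.76 Ω
X_C = 1/(ωC) = 99.50 Ω
Net reactance X = X_L − X_C = -80.74 Ω
Z = 499.0 − j80.74 Ω
|Z| = √(499.0² + 80.74²) = 505.5 Ω
I = V/|Z| = 5.85/505.5 = 11.57 mA

11.57 mA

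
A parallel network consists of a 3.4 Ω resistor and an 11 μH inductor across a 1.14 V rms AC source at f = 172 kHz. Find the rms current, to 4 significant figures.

ω = 2πf = 1.081e+06 rad/s
X_L = ωL = 11.89 Ω
Parallel: admittances add. Y = 1/R + 1/(jωL)
Y = (0.2941 − j0.08412) S
|Y| = 0.3059 S → |Z| = 1/|Y| = 3.269 Ω, ∠Z = −∠Y = 15.96°
I = V/|Z| = 1.14/3.269 = 348.7 mA

348.7 mA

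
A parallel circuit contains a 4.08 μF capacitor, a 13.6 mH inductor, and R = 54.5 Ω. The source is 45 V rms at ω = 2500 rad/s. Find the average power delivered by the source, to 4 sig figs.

X_L = ωL = 34.00 Ω
X_C = 1/(ωC) = 98.04 Ω
Parallel: admittances add. Y = 1/R + 1/(jωL) + jωC
Y = (0.01835 − j0.01921) S
|Y| = 0.02657 S → |Z| = 1/|Y| = 37.64 Ω, ∠Z = −∠Y = 46.32°
I = V/|Z| = 1.195 A
P = VI cos φ = 45 × 1.195 × cos(46.32°) = 37.16 W

37.16 W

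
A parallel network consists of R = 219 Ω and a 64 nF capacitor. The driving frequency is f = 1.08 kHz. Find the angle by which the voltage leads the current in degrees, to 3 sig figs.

-5.43°

ω = 2πf = 6786 rad/s
X_C = 1/(ωC) = 2300 Ω
Parallel: admittances add. Y = 1/R + jωC
Y = (0.00457 + j0.000434) S
|Y| = 0.00459 S → |Z| = 1/|Y| = 218 Ω, ∠Z = −∠Y = -5.43°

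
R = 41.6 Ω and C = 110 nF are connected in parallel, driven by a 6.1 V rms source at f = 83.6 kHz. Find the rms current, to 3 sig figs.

382 mA

ω = 2πf = 525300 rad/s
X_C = 1/(ωC) = 17.3 Ω
Parallel: admittances add. Y = 1/R + jωC
Y = (0.0240 + j0.0578) S
|Y| = 0.0626 S → |Z| = 1/|Y| = 16.0 Ω, ∠Z = −∠Y = -67.4°
I = V/|Z| = 6.1/16.0 = 382 mA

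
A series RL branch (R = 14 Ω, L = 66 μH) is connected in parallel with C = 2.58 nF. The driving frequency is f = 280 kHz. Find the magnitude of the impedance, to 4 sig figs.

245.1 Ω

ω = 2πf = 1.759e+06 rad/s
X_L = ωL = 116.1 Ω
X_C = 1/(ωC) = 220.3 Ω
Branch 1 (R+jX_L): Z₁ = 14.00 + j116.1 Ω, |Z₁| = 117.0 Ω
Branch 2 (−jX_C): Z₂ = −j220.3 Ω
Parallel: Z = Z₁Z₂/(Z₁+Z₂), |Z| = 245.1 Ω, ∠Z = 75.47°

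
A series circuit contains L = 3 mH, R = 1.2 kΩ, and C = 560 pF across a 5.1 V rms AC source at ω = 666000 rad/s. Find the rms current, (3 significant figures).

X_L = ωL = 2000 Ω
X_C = 1/(ωC) = 2680 Ω
Net reactance X = X_L − X_C = -683 Ω
Z = 1200 − j683 Ω
|Z| = √(1200² + 683²) = 1380 Ω
I = V/|Z| = 5.1/1380 = 3.69 mA

3.69 mA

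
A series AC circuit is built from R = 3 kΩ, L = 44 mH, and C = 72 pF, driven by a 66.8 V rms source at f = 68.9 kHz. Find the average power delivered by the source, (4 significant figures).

ω = 2πf = 432900 rad/s
X_L = ωL = 19050 Ω
X_C = 1/(ωC) = 32080 Ω
Net reactance X = X_L − X_C = -13030 Ω
Z = 3000 − j13030 Ω
|Z| = √(3000² + 13030²) = 13380 Ω
∠Z = arctan(-13030/3000) = -77.04°
I = V/|Z| = 4.994 mA
P = VI cos φ = 66.8 × 0.004994 × cos(-77.04°) = 74.83 mW

74.83 mW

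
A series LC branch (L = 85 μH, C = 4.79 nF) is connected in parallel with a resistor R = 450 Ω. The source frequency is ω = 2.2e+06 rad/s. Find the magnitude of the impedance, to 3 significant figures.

X_L = ωL = 187 Ω
X_C = 1/(ωC) = 94.9 Ω
Branch 1: Z₁ = R = 450 Ω
Branch 2 (series LC): Z₂ = j(X_L − X_C) = j92.1 Ω
Parallel: Z = Z₁Z₂/(Z₁+Z₂), |Z| = 90.2 Ω, ∠Z = 78.4°

90.2 Ω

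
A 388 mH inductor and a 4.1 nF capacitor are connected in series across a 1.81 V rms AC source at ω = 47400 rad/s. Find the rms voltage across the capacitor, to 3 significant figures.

0.703 V

X_L = ωL = 18400 Ω
X_C = 1/(ωC) = 5150 Ω
Net reactance X = X_L − X_C = 13200 Ω
Z = j13200 Ω
|Z| = √(0² + 13200²) = 13200 Ω
I = V/|Z| = 137 μA
V_C = I·|Z_C| = 0.000137 × 5150 = 0.703 V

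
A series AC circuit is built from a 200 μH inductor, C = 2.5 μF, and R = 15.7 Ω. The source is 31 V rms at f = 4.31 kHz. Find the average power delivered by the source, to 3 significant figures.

45.2 W

ω = 2πf = 27080 rad/s
X_L = ωL = 5.42 Ω
X_C = 1/(ωC) = 14.8 Ω
Net reactance X = X_L − X_C = -9.35 Ω
Z = 15.7 − j9.35 Ω
|Z| = √(15.7² + 9.35²) = 18.3 Ω
∠Z = arctan(-9.35/15.7) = -30.8°
I = V/|Z| = 1.70 A
P = VI cos φ = 31 × 1.70 × cos(-30.8°) = 45.2 W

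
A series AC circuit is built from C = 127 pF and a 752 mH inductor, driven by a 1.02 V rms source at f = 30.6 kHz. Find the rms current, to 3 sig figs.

ω = 2πf = 192300 rad/s
X_L = ωL = 145000 Ω
X_C = 1/(ωC) = 41000 Ω
Net reactance X = X_L − X_C = 104000 Ω
Z = j104000 Ω
|Z| = √(0² + 104000²) = 104000 Ω
I = V/|Z| = 1.02/104000 = 9.84 μA

9.84 μA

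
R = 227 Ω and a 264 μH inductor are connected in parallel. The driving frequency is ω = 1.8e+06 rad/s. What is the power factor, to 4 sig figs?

X_L = ωL = 475.2 Ω
Parallel: admittances add. Y = 1/R + 1/(jωL)
Y = (0.004405 − j0.002104) S
|Y| = 0.004882 S → |Z| = 1/|Y| = 204.8 Ω, ∠Z = −∠Y = 25.53°
cos φ = cos(25.53°) = 0.9023

0.9023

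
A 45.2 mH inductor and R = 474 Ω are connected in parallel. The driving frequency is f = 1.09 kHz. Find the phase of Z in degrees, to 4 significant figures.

ω = 2πf = 6849 rad/s
X_L = ωL = 309.6 Ω
Parallel: admittances add. Y = 1/R + 1/(jωL)
Y = (0.002110 − j0.003230) S
|Y| = 0.003858 S → |Z| = 1/|Y| = 259.2 Ω, ∠Z = −∠Y = 56.85°

56.85°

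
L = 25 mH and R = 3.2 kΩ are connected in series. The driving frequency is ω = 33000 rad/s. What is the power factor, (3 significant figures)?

X_L = ωL = 825 Ω
Z = 3200 + j825 Ω
|Z| = √(3200² + 825²) = 3300 Ω
∠Z = arctan(825/3200) = 14.5°
cos φ = cos(14.5°) = 0.968

0.968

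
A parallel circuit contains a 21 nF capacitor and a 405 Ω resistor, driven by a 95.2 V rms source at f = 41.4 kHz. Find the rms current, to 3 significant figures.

ω = 2πf = 260100 rad/s
X_C = 1/(ωC) = 183 Ω
Parallel: admittances add. Y = 1/R + jωC
Y = (0.00247 + j0.00546) S
|Y| = 0.00599 S → |Z| = 1/|Y| = 167 Ω, ∠Z = −∠Y = -65.7°
I = V/|Z| = 95.2/167 = 571 mA

571 mA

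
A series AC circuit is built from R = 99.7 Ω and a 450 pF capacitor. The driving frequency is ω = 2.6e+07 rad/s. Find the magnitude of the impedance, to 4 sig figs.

131.3 Ω

X_C = 1/(ωC) = 85.47 Ω
Z = 99.70 − j85.47 Ω
|Z| = √(99.70² + 85.47²) = 131.3 Ω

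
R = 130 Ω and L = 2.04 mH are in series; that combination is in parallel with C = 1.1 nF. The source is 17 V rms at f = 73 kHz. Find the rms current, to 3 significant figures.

9.57 mA

ω = 2πf = 458700 rad/s
X_L = ωL = 936 Ω
X_C = 1/(ωC) = 1980 Ω
Branch 1 (R+jX_L): Z₁ = 130 + j936 Ω, |Z₁| = 945 Ω
Branch 2 (−jX_C): Z₂ = −j1980 Ω
Parallel: Z = Z₁Z₂/(Z₁+Z₂), |Z| = 1780 Ω, ∠Z = 75.0°
I = V/|Z| = 17/1780 = 9.57 mA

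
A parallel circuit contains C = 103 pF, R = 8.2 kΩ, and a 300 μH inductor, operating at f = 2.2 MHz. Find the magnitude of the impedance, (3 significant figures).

ω = 2πf = 1.382e+07 rad/s
X_L = ωL = 4150 Ω
X_C = 1/(ωC) = 702 Ω
Parallel: admittances add. Y = 1/R + 1/(jωL) + jωC
Y = (0.000122 + j0.00118) S
|Y| = 0.00119 S → |Z| = 1/|Y| = 841 Ω, ∠Z = −∠Y = -84.1°

841 Ω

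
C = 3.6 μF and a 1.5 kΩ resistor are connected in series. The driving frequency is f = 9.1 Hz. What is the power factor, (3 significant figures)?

0.295

ω = 2πf = 57.18 rad/s
X_C = 1/(ωC) = 4860 Ω
Z = 1500 − j4860 Ω
|Z| = √(1500² + 4860²) = 5080 Ω
∠Z = arctan(-4860/1500) = -72.8°
cos φ = cos(-72.8°) = 0.295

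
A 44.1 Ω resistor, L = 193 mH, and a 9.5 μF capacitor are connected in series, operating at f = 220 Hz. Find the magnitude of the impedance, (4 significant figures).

195.7 Ω

ω = 2πf = 1382 rad/s
X_L = ωL = 266.8 Ω
X_C = 1/(ωC) = 76.15 Ω
Net reactance X = X_L − X_C = 190.6 Ω
Z = 44.10 + j190.6 Ω
|Z| = √(44.10² + 190.6²) = 195.7 Ω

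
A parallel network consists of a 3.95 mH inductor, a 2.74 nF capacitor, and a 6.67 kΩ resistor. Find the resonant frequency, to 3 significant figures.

ω₀ = 1/√(LC) = 1/√(0.00395 × 2.74e-09) = 304000 rad/s
f₀ = ω₀/(2π) = 48.4 kHz

48.4 kHz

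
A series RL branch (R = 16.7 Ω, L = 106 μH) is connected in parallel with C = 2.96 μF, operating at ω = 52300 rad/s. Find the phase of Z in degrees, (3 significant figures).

X_L = ωL = 5.54 Ω
X_C = 1/(ωC) = 6.46 Ω
Branch 1 (R+jX_L): Z₁ = 16.7 + j5.54 Ω, |Z₁| = 17.6 Ω
Branch 2 (−jX_C): Z₂ = −j6.46 Ω
Parallel: Z = Z₁Z₂/(Z₁+Z₂), |Z| = 6.80 Ω, ∠Z = -68.5°

-68.5°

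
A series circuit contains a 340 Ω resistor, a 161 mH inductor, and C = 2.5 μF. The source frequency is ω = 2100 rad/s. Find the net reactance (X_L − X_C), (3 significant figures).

148 Ω

X_L = ωL = 338 Ω
X_C = 1/(ωC) = 190 Ω
X = 338 − 190 = 148 Ω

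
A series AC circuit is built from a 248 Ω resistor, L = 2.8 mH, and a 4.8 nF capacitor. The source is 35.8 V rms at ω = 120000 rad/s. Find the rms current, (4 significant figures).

25.18 mA

X_L = ωL = 336.0 Ω
X_C = 1/(ωC) = 1736 Ω
Net reactance X = X_L − X_C = -1400 Ω
Z = 248.0 − j1400 Ω
|Z| = √(248.0² + 1400²) = 1422 Ω
I = V/|Z| = 35.8/1422 = 25.18 mA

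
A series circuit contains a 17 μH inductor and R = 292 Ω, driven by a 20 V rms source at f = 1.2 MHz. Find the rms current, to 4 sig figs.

ω = 2πf = 7.54e+06 rad/s
X_L = ωL = 128.2 Ω
Z = 292.0 + j128.2 Ω
|Z| = √(292.0² + 128.2²) = 318.9 Ω
I = V/|Z| = 20/318.9 = 62.72 mA

62.72 mA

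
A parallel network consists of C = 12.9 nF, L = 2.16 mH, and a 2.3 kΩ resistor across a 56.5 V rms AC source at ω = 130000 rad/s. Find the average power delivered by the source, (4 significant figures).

1.388 W

X_L = ωL = 280.8 Ω
X_C = 1/(ωC) = 596.3 Ω
Parallel: admittances add. Y = 1/R + 1/(jωL) + jωC
Y = (0.0004348 − j0.001884) S
|Y| = 0.001934 S → |Z| = 1/|Y| = 517.1 Ω, ∠Z = −∠Y = 77.01°
I = V/|Z| = 109.3 mA
P = VI cos φ = 56.5 × 0.1093 × cos(77.01°) = 1.388 W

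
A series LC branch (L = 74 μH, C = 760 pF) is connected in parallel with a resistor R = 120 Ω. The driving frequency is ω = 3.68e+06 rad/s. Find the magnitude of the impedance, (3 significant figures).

X_L = ωL = 272 Ω
X_C = 1/(ωC) = 358 Ω
Branch 1: Z₁ = R = 120 Ω
Branch 2 (series LC): Z₂ = j(X_L − X_C) = −j85.2 Ω
Parallel: Z = Z₁Z₂/(Z₁+Z₂), |Z| = 69.5 Ω, ∠Z = -54.6°

69.5 Ω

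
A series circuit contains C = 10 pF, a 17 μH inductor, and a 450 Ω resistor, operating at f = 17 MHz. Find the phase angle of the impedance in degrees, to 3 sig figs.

ω = 2πf = 1.068e+08 rad/s
X_L = ωL = 1820 Ω
X_C = 1/(ωC) = 936 Ω
Net reactance X = X_L − X_C = 880 Ω
Z = 450 + j880 Ω
|Z| = √(450² + 880²) = 988 Ω
∠Z = arctan(880/450) = 62.9°

62.9°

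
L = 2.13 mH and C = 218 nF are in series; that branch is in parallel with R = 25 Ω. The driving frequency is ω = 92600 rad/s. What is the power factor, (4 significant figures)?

0.9860

X_L = ωL = 197.2 Ω
X_C = 1/(ωC) = 49.54 Ω
Branch 1: Z₁ = R = 25.00 Ω
Branch 2 (series LC): Z₂ = j(X_L − X_C) = j147.7 Ω
Parallel: Z = Z₁Z₂/(Z₁+Z₂), |Z| = 24.65 Ω, ∠Z = 9.607°
cos φ = cos(9.607°) = 0.9860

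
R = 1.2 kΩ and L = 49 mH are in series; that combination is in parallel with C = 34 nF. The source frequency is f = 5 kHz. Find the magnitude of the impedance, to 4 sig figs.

1361 Ω

ω = 2πf = 31420 rad/s
X_L = ωL = 1539 Ω
X_C = 1/(ωC) = 936.2 Ω
Branch 1 (R+jX_L): Z₁ = 1200 + j1539 Ω, |Z₁| = 1952 Ω
Branch 2 (−jX_C): Z₂ = −j936.2 Ω
Parallel: Z = Z₁Z₂/(Z₁+Z₂), |Z| = 1361 Ω, ∠Z = -64.62°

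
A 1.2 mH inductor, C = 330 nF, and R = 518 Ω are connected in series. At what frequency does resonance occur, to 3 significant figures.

8.00 kHz

ω₀ = 1/√(LC) = 1/√(0.0012 × 3.3e-07) = 50250 rad/s
f₀ = ω₀/(2π) = 8.00 kHz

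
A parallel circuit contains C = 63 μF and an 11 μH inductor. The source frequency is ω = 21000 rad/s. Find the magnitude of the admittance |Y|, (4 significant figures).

X_L = ωL = 0.2310 Ω
X_C = 1/(ωC) = 0.7559 Ω
Parallel: admittances add. Y = 1/(jωL) + jωC
Y = (0 − j3.006) S
|Y| = 3.006 S → |Z| = 1/|Y| = 0.3327 Ω, ∠Z = −∠Y = 90.00°

3.006 S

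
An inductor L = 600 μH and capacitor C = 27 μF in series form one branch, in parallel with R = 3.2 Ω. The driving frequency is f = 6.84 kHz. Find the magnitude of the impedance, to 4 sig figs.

3.174 Ω

ω = 2πf = 42980 rad/s
X_L = ωL = 25.79 Ω
X_C = 1/(ωC) = 0.8618 Ω
Branch 1: Z₁ = R = 3.200 Ω
Branch 2 (series LC): Z₂ = j(X_L − X_C) = j24.92 Ω
Parallel: Z = Z₁Z₂/(Z₁+Z₂), |Z| = 3.174 Ω, ∠Z = 7.316°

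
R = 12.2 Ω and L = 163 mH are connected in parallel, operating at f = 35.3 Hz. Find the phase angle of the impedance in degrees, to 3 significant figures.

18.6°

ω = 2πf = 221.8 rad/s
X_L = ωL = 36.2 Ω
Parallel: admittances add. Y = 1/R + 1/(jωL)
Y = (0.0820 − j0.0277) S
|Y| = 0.0865 S → |Z| = 1/|Y| = 11.6 Ω, ∠Z = −∠Y = 18.6°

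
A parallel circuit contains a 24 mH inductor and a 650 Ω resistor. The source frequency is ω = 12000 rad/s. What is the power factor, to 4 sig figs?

X_L = ωL = 288.0 Ω
Parallel: admittances add. Y = 1/R + 1/(jωL)
Y = (0.001538 − j0.003472) S
|Y| = 0.003798 S → |Z| = 1/|Y| = 263.3 Ω, ∠Z = −∠Y = 66.10°
cos φ = cos(66.10°) = 0.4051

0.4051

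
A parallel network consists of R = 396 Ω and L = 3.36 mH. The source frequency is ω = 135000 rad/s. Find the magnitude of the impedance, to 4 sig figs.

X_L = ωL = 453.6 Ω
Parallel: admittances add. Y = 1/R + 1/(jωL)
Y = (0.002525 − j0.002205) S
|Y| = 0.003352 S → |Z| = 1/|Y| = 298.3 Ω, ∠Z = −∠Y = 41.12°

298.3 Ω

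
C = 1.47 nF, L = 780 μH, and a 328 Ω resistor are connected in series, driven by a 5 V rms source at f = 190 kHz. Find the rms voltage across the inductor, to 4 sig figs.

ω = 2πf = 1.194e+06 rad/s
X_L = ωL = 931.2 Ω
X_C = 1/(ωC) = 569.8 Ω
Net reactance X = X_L − X_C = 361.3 Ω
Z = 328.0 + j361.3 Ω
|Z| = √(328.0² + 361.3²) = 488.0 Ω
I = V/|Z| = 10.25 mA
V_L = I·|Z_L| = 0.01025 × 931.2 = 9.541 V

9.541 V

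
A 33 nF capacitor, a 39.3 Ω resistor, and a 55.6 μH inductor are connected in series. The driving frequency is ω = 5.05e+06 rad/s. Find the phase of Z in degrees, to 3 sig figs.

X_L = ωL = 281 Ω
X_C = 1/(ωC) = 6.00 Ω
Net reactance X = X_L − X_C = 275 Ω
Z = 39.3 + j275 Ω
|Z| = √(39.3² + 275²) = 278 Ω
∠Z = arctan(275/39.3) = 81.9°

81.9°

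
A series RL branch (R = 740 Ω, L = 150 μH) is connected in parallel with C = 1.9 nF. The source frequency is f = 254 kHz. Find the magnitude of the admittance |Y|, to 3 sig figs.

ω = 2πf = 1.596e+06 rad/s
X_L = ωL = 239 Ω
X_C = 1/(ωC) = 330 Ω
Branch 1 (R+jX_L): Z₁ = 740 + j239 Ω, |Z₁| = 778 Ω
Branch 2 (−jX_C): Z₂ = −j330 Ω
Parallel: Z = Z₁Z₂/(Z₁+Z₂), |Z| = 344 Ω, ∠Z = -65.1°
|Y| = 1/|Z| = 2.91 mS

2.91 mS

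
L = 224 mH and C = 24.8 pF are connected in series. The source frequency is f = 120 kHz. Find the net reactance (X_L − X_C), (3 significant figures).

115000 Ω

ω = 2πf = 754000 rad/s
X_L = ωL = 169000 Ω
X_C = 1/(ωC) = 53500 Ω
X = 169000 − 53500 = 115000 Ω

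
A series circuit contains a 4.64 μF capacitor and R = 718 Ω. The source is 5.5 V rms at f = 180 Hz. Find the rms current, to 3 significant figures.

ω = 2πf = 1131 rad/s
X_C = 1/(ωC) = 191 Ω
Z = 718 − j191 Ω
|Z| = √(718² + 191²) = 743 Ω
I = V/|Z| = 5.5/743 = 7.40 mA

7.40 mA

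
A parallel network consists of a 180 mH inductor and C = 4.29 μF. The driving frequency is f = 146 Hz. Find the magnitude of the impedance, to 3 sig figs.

ω = 2πf = 917.3 rad/s
X_L = ωL = 165 Ω
X_C = 1/(ωC) = 254 Ω
Parallel: admittances add. Y = 1/(jωL) + jωC
Y = (0 − j0.00212) S
|Y| = 0.00212 S → |Z| = 1/|Y| = 472 Ω, ∠Z = −∠Y = 90.0°

472 Ω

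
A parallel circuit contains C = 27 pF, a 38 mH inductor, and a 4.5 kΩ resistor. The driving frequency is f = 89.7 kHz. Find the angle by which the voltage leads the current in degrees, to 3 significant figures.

8.06°

ω = 2πf = 563600 rad/s
X_L = ωL = 21400 Ω
X_C = 1/(ωC) = 65700 Ω
Parallel: admittances add. Y = 1/R + 1/(jωL) + jωC
Y = (0.000222 − j3.15e-05) S
|Y| = 0.000224 S → |Z| = 1/|Y| = 4460 Ω, ∠Z = −∠Y = 8.06°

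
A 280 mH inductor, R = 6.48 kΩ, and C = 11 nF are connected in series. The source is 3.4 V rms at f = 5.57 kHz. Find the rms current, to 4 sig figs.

351.0 μA

ω = 2πf = 35000 rad/s
X_L = ωL = 9799 Ω
X_C = 1/(ωC) = 2598 Ω
Net reactance X = X_L − X_C = 7202 Ω
Z = 6480 + j7202 Ω
|Z| = √(6480² + 7202²) = 9688 Ω
I = V/|Z| = 3.4/9688 = 351.0 μA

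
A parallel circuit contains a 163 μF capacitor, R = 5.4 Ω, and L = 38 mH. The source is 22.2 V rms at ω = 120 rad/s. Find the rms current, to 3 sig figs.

6.05 A

X_L = ωL = 4.56 Ω
X_C = 1/(ωC) = 51.1 Ω
Parallel: admittances add. Y = 1/R + 1/(jωL) + jωC
Y = (0.185 − j0.200) S
|Y| = 0.272 S → |Z| = 1/|Y| = 3.67 Ω, ∠Z = −∠Y = 47.2°
I = V/|Z| = 22.2/3.67 = 6.05 A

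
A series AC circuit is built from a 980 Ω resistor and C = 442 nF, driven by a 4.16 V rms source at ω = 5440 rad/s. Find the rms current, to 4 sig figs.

3.908 mA

X_C = 1/(ωC) = 415.9 Ω
Z = 980.0 − j415.9 Ω
|Z| = √(980.0² + 415.9²) = 1065 Ω
I = V/|Z| = 4.16/1065 = 3.908 mA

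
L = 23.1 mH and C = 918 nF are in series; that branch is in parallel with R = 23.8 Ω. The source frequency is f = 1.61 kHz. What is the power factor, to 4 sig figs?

ω = 2πf = 10120 rad/s
X_L = ωL = 233.7 Ω
X_C = 1/(ωC) = 107.7 Ω
Branch 1: Z₁ = R = 23.80 Ω
Branch 2 (series LC): Z₂ = j(X_L − X_C) = j126.0 Ω
Parallel: Z = Z₁Z₂/(Z₁+Z₂), |Z| = 23.39 Ω, ∠Z = 10.70°
cos φ = cos(10.70°) = 0.9826

0.9826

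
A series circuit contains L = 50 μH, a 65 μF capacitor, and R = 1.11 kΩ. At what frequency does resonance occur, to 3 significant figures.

2.79 kHz

ω₀ = 1/√(LC) = 1/√(5e-05 × 6.5e-05) = 17540 rad/s
f₀ = ω₀/(2π) = 2.79 kHz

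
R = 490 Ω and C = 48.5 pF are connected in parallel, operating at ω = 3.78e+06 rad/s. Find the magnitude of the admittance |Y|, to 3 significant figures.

2.05 mS

X_C = 1/(ωC) = 5450 Ω
Parallel: admittances add. Y = 1/R + jωC
Y = (0.00204 + j0.000183) S
|Y| = 0.00205 S → |Z| = 1/|Y| = 488 Ω, ∠Z = −∠Y = -5.13°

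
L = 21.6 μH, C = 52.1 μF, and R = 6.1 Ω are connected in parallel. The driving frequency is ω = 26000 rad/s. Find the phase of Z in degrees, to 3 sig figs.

X_L = ωL = 0.562 Ω
X_C = 1/(ωC) = 0.738 Ω
Parallel: admittances add. Y = 1/R + 1/(jωL) + jωC
Y = (0.164 − j0.426) S
|Y| = 0.456 S → |Z| = 1/|Y| = 2.19 Ω, ∠Z = −∠Y = 69.0°

69.0°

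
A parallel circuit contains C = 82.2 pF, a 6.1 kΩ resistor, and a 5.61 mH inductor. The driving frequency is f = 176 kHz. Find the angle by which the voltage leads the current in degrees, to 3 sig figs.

23.2°

ω = 2πf = 1.106e+06 rad/s
X_L = ωL = 6200 Ω
X_C = 1/(ωC) = 11000 Ω
Parallel: admittances add. Y = 1/R + 1/(jωL) + jωC
Y = (0.000164 − j7.03e-05) S
|Y| = 0.000178 S → |Z| = 1/|Y| = 5610 Ω, ∠Z = −∠Y = 23.2°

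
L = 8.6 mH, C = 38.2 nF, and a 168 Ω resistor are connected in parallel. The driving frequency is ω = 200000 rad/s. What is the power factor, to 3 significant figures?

X_L = ωL = 1720 Ω
X_C = 1/(ωC) = 131 Ω
Parallel: admittances add. Y = 1/R + 1/(jωL) + jωC
Y = (0.00595 + j0.00706) S
|Y| = 0.00923 S → |Z| = 1/|Y| = 108 Ω, ∠Z = −∠Y = -49.9°
cos φ = cos(-49.9°) = 0.645

0.645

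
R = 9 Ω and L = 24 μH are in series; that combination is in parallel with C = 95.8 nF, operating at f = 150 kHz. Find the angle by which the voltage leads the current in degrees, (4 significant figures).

ω = 2πf = 942500 rad/s
X_L = ωL = 22.62 Ω
X_C = 1/(ωC) = 11.08 Ω
Branch 1 (R+jX_L): Z₁ = 9.000 + j22.62 Ω, |Z₁| = 24.34 Ω
Branch 2 (−jX_C): Z₂ = −j11.08 Ω
Parallel: Z = Z₁Z₂/(Z₁+Z₂), |Z| = 18.42 Ω, ∠Z = -73.76°

-73.76°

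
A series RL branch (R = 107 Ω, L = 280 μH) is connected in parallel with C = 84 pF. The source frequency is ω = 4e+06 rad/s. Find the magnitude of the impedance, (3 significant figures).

X_L = ωL = 1120 Ω
X_C = 1/(ωC) = 2980 Ω
Branch 1 (R+jX_L): Z₁ = 107 + j1120 Ω, |Z₁| = 1130 Ω
Branch 2 (−jX_C): Z₂ = −j2980 Ω
Parallel: Z = Z₁Z₂/(Z₁+Z₂), |Z| = 1800 Ω, ∠Z = 81.2°

1800 Ω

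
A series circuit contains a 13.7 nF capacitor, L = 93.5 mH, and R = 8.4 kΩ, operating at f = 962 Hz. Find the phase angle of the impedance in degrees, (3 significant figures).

-53.9°

ω = 2πf = 6044 rad/s
X_L = ωL = 565 Ω
X_C = 1/(ωC) = 12100 Ω
Net reactance X = X_L − X_C = -11500 Ω
Z = 8400 − j11500 Ω
|Z| = √(8400² + 11500²) = 14200 Ω
∠Z = arctan(-11500/8400) = -53.9°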